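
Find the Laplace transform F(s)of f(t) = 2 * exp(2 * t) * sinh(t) 2/((s - 2)^2 - 1)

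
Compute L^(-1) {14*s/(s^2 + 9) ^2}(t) 7*t*sin(3*t) /3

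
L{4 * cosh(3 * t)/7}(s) 4 * s/(7 * (s^2 - 9))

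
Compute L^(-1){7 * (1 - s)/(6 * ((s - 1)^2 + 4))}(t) -7 * exp(t) * cos(2 * t)/6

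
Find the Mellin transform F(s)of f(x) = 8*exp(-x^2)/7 4*gamma(s/2)/7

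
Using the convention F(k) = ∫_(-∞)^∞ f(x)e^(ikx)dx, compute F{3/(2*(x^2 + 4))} 3*pi*exp(-2*Abs(k))/4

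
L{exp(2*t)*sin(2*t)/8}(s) 1/(4*((s - 2)^2 + 4))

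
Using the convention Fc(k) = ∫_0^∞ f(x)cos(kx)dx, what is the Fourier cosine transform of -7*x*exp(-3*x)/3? 7*(k^2 - 9)/(3*(k^2 + 9)^2)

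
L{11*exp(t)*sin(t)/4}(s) 11/(4*((s - 1)^2+1))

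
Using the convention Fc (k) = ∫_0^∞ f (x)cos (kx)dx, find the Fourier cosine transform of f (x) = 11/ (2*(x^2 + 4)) 11*pi*exp (-2*k)/8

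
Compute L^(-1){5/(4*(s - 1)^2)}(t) 5*t*exp(t)/4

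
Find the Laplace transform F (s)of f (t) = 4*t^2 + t s^ (-2) + 8/s^3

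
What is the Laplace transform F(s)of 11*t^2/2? 11/s^3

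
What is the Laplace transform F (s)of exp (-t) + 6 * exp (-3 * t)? 6/ (s + 3) + 1/ (s + 1)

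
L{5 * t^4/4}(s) 30/s^5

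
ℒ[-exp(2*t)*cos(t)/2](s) (2 - s)/(2*((s - 2)^2 + 1))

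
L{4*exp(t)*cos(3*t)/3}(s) 4*(s - 1)/(3*((s - 1)^2 + 9))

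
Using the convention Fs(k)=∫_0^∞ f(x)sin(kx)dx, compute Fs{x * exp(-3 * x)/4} 3 * k/(2 * (k^2 + 9)^2)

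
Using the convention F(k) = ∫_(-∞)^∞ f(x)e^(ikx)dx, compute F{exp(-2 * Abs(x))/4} 1/(k^2 + 4)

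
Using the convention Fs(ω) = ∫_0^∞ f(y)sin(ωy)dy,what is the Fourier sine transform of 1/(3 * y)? pi/6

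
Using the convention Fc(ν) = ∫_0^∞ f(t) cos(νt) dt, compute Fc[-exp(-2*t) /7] -2/(7*ν^2 + 28) 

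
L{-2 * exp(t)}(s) -2/(s - 1)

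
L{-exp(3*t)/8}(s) -1/(8*s - 24)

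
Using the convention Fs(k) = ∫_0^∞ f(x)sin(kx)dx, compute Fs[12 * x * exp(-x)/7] 24 * k/(7 * (k^2 + 1)^2)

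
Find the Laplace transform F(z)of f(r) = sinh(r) 1/(z^2 - 1)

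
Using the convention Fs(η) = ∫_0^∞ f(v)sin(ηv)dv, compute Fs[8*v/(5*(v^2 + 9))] 4*pi*exp(-3*η)/5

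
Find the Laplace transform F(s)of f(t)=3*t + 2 3/s^2 + 2/s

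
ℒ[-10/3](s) -10/(3*s)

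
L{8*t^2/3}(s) 16/(3*s^3)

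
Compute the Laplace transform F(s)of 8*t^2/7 16/(7*s^3)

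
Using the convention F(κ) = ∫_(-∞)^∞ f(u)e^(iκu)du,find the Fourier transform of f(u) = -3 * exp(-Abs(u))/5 -6/(5 * κ^2 + 5)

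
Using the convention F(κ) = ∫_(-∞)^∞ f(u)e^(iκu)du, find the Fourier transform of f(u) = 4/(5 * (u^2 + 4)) 2 * pi * exp(-2 * Abs(κ))/5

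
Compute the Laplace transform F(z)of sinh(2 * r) 2/(z^2-4)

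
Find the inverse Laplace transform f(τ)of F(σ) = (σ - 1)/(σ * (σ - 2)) exp(τ) * cosh(τ)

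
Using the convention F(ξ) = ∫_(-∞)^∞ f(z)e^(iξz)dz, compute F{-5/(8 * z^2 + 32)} -5 * pi * exp(-2 * Abs(ξ))/16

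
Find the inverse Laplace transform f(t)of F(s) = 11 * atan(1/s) 11 * sin(t)/t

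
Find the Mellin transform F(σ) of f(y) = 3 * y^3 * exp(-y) 3 * gamma(σ + 3) 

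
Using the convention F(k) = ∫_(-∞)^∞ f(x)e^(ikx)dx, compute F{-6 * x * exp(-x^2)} -3 * I * sqrt(pi) * k * exp(-k^2/4)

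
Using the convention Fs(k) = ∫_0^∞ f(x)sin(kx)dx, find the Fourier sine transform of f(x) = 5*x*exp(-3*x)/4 15*k/(2*(k^2 + 9)^2)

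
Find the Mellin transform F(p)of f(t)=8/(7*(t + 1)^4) 4*gamma(p)*gamma(4 - p)/21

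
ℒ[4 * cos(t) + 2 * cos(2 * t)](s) 2 * s/(s^2 + 4) + 4 * s/(s^2 + 1)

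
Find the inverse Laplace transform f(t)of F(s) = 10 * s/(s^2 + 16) 10 * cos(4 * t)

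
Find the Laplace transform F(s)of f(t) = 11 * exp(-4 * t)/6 11/(6 * (s + 4))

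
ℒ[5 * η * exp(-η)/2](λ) 5/(2 * (λ + 1)^2)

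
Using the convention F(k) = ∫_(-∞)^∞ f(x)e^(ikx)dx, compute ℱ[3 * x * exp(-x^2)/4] 3 * I * sqrt(pi) * k * exp(-k^2/4)/8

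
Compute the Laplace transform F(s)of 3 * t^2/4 3/(2 * s^3)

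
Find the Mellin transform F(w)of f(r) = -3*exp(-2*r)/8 -3*gamma(w)/(8*2^w)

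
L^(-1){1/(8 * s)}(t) 1/8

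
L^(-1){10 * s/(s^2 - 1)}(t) 10 * cosh(t)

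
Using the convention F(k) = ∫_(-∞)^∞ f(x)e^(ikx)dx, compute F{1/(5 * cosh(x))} pi/(5 * cosh(pi * k/2))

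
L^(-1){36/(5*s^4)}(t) 6*t^3/5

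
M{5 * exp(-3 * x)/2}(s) 5 * gamma(s)/(2 * 3^s)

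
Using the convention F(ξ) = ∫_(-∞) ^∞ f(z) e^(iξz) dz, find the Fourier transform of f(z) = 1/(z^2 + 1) pi * exp(-Abs(ξ) ) 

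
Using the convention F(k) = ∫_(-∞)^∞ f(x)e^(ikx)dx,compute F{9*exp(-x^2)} 9*sqrt(pi)*exp(-k^2/4)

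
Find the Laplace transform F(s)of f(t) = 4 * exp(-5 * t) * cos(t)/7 4 * (s + 5)/(7 * ((s + 5)^2 + 1))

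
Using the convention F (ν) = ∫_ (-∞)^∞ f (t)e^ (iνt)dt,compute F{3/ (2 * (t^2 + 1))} 3 * pi * exp (-Abs (ν))/2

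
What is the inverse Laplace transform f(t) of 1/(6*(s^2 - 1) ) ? sinh(t) /6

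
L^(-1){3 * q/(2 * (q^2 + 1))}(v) 3 * cos(v)/2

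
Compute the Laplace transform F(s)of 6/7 6/(7*s)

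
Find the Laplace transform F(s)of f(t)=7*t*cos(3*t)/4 7*(s^2 - 9)/(4*(s^2+9)^2)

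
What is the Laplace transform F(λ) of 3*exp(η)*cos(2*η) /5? 3*(λ - 1) /(5*((λ - 1) ^2 + 4) ) 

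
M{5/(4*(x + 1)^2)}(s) -5*pi*(s - 1)/(4*sin(pi*s))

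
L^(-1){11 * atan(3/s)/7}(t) 11 * sin(3 * t)/(7 * t)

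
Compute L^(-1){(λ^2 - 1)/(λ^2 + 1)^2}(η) η * cos(η)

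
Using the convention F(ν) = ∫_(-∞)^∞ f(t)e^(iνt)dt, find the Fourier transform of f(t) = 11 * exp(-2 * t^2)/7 11 * sqrt(2) * sqrt(pi) * exp(-ν^2/8)/14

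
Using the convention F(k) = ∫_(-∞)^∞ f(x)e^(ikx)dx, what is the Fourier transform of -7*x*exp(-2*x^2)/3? -7*sqrt(2)*I*sqrt(pi)*k*exp(-k^2/8)/24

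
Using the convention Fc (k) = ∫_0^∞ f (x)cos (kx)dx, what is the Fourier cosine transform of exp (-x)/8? 1/ (8*(k^2+1))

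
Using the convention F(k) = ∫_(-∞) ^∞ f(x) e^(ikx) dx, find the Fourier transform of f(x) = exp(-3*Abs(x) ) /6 1/(k^2+9) 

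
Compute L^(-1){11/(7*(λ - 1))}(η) 11*exp(η)/7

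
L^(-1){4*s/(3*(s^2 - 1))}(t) 4*cosh(t)/3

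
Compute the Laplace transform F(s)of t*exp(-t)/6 1/(6*(s+1)^2)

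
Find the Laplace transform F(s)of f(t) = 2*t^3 12/s^4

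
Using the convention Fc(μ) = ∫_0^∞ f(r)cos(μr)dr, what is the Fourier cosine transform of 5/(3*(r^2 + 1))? 5*pi*exp(-μ)/6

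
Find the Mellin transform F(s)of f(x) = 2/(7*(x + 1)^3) pi*(s - 2)*(s - 1)/(7*sin(pi*s))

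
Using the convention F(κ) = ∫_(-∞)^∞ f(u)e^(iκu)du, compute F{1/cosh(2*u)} pi/(2*cosh(pi*κ/4))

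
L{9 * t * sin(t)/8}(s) 9 * s/(4 * (s^2+1)^2)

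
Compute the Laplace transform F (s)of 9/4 9/ (4*s)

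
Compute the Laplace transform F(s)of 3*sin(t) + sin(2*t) 3/(s^2 + 1) + 2/(s^2 + 4)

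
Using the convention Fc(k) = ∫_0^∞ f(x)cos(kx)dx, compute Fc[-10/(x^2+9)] -5 * pi * exp(-3 * k)/3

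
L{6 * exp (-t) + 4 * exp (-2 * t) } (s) 6/ (s + 1) + 4/ (s + 2) 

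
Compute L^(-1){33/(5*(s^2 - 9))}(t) 11*sinh(3*t)/5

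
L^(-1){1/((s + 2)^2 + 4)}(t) exp(-2 * t) * sin(2 * t)/2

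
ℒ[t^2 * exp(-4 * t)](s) 2/(s+4)^3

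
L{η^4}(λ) 24/λ^5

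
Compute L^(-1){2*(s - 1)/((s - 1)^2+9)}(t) 2*exp(t)*cos(3*t)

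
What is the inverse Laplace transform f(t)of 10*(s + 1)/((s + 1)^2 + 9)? 10*exp(-t)*cos(3*t)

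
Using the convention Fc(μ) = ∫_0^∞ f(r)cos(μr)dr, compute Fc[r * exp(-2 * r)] (4 - μ^2)/(μ^2 + 4)^2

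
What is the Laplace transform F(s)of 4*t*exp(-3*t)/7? 4/(7*(s + 3)^2)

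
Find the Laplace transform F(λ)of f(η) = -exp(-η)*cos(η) (-λ - 1)/((λ + 1)^2 + 1)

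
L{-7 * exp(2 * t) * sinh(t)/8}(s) -7/(8 * (s - 2)^2-8)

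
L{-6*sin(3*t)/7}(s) -18/(7*s^2 + 63)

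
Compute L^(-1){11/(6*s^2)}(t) 11*t/6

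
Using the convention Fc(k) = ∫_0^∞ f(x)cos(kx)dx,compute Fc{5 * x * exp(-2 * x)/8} 5 * (4 - k^2)/(8 * (k^2 + 4)^2)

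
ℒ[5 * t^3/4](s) 15/(2 * s^4)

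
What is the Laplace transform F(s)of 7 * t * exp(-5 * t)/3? 7/(3 * (s + 5)^2)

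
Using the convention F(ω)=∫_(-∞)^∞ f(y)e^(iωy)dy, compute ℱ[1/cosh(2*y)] pi/(2*cosh(pi*ω/4))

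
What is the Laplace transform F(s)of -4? -4/s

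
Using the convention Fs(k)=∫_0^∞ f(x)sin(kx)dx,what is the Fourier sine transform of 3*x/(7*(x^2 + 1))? 3*pi*exp(-k)/14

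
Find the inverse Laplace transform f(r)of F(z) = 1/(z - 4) exp(4 * r)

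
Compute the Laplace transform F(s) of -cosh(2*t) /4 -s/(4*s^2 - 16) 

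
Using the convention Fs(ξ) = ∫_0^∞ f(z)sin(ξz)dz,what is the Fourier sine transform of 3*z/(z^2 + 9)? 3*pi*exp(-3*ξ)/2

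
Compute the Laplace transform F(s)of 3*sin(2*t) 6/(s^2 + 4)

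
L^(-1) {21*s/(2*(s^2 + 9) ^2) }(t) 7*t*sin(3*t) /4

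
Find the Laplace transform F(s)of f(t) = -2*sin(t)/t -2*atan(1/s)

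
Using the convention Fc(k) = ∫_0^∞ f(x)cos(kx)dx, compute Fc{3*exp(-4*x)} 12/(k^2 + 16)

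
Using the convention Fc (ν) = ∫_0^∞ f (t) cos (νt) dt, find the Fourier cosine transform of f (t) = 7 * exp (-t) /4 7/ (4 * (ν^2 + 1) ) 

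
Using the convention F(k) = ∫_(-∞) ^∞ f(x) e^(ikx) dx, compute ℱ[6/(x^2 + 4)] 3*pi*exp(-2*Abs(k) ) 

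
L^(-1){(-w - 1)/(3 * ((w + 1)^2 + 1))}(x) -exp(-x) * cos(x)/3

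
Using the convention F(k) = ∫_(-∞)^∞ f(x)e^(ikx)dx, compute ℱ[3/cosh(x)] 3*pi/cosh(pi*k/2)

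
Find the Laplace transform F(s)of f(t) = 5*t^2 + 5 10/s^3 + 5/s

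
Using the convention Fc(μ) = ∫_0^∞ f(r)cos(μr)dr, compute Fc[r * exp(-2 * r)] (4 - μ^2)/(μ^2 + 4)^2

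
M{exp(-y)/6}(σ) gamma(σ)/6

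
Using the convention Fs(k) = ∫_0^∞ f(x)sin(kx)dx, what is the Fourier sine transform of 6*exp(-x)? 6*k/(k^2 + 1)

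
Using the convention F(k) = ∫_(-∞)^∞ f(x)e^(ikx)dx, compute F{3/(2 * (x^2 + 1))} 3 * pi * exp(-Abs(k))/2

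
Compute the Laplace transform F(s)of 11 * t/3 11/(3 * s^2)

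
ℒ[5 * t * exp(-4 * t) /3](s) 5/(3 * (s + 4) ^2) 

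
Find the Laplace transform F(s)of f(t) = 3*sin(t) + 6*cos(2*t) 6*s/(s^2 + 4) + 3/(s^2 + 1)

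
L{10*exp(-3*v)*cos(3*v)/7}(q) 10*(q + 3)/(7*((q + 3)^2 + 9))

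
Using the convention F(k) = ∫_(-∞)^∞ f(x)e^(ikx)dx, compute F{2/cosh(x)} 2*pi/cosh(pi*k/2)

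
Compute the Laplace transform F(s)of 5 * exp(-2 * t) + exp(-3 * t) 5/(s + 2) + 1/(s + 3)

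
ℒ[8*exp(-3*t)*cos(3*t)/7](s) 8*(s + 3)/(7*((s + 3)^2 + 9))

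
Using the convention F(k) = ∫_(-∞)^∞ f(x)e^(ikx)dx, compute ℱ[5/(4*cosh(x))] 5*pi/(4*cosh(pi*k/2))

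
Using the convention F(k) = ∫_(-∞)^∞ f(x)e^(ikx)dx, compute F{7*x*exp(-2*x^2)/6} 7*sqrt(2)*I*sqrt(pi)*k*exp(-k^2/8)/48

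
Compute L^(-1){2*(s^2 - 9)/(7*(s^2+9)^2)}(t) 2*t*cos(3*t)/7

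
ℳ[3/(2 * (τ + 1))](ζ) 3 * pi * csc(pi * ζ)/2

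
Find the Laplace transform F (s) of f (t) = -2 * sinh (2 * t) -4/ (s^2 - 4) 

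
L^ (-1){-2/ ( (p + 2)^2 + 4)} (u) -exp (-2 * u) * sin (2 * u)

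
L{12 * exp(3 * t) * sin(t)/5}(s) 12/(5 * ((s - 3)^2 + 1))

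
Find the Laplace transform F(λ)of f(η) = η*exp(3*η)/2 1/(2*(λ - 3)^2)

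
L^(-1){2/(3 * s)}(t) 2/3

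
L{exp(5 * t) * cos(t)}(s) (s - 5)/((s - 5)^2 + 1)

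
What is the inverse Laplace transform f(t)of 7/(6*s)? 7/6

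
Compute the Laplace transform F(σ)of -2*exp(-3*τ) -2/(σ+3)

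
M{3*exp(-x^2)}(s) 3*gamma(s/2)/2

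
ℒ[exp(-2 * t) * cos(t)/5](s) (s + 2)/(5 * ((s + 2)^2 + 1))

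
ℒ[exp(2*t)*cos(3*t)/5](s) (s - 2)/(5*((s - 2)^2+9))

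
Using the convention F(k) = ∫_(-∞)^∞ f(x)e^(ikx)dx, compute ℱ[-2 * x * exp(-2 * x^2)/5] -sqrt(2) * I * sqrt(pi) * k * exp(-k^2/8)/20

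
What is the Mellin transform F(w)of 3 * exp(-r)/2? 3 * gamma(w)/2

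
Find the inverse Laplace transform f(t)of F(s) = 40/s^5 5*t^4/3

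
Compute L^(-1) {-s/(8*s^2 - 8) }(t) -cosh(t) /8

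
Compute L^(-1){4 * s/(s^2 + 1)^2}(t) 2 * t * sin(t)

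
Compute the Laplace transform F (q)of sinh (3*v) 3/ (q^2 - 9)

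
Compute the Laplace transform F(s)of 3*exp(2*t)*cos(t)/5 3*(s - 2)/(5*((s - 2)^2 + 1))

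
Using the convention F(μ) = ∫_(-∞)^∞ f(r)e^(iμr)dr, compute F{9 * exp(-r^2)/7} 9 * sqrt(pi) * exp(-μ^2/4)/7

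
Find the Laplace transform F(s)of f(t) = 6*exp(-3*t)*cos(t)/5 6*(s + 3)/(5*((s + 3)^2 + 1))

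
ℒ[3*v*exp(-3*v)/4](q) 3/(4*(q + 3)^2)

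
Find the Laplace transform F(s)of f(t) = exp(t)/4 1/(4*(s - 1))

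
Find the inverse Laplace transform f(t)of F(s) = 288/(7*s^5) 12*t^4/7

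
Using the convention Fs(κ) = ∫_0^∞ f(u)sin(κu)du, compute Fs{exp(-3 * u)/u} atan(κ/3)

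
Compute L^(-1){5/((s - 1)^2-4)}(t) 5*exp(t)*sinh(2*t)/2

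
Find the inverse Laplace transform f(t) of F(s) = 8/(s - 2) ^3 4 * t^2 * exp(2 * t) 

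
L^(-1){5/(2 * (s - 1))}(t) 5 * exp(t)/2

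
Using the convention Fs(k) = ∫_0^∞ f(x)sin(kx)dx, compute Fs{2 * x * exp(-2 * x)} 8 * k/(k^2 + 4)^2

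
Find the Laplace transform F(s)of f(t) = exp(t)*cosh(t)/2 (s - 1)/(2*s*(s - 2))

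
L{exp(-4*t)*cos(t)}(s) (s + 4)/((s + 4)^2 + 1)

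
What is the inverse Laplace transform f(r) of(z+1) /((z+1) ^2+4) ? exp(-r)*cos(2*r) 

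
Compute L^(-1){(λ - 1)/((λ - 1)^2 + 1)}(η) exp(η) * cos(η)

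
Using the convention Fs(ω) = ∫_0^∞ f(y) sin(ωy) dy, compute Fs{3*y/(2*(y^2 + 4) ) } 3*pi*exp(-2*ω) /4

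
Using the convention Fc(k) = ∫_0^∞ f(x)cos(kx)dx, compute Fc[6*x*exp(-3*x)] 6*(9 - k^2)/(k^2 + 9)^2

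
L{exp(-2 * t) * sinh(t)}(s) 1/((s + 2)^2-1)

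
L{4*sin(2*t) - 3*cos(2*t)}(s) 8/(s^2+4) - 3*s/(s^2+4)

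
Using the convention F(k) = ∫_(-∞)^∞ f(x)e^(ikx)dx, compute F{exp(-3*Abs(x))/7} 6/(7*(k^2 + 9))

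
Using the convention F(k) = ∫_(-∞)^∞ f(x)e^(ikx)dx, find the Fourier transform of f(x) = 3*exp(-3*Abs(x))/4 9/(2*(k^2 + 9))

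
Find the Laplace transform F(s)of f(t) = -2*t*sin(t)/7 -4*s/(7*(s^2 + 1)^2)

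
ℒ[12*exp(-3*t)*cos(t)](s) 12*(s+3)/((s+3)^2+1)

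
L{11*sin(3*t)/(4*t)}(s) 11*atan(3/s)/4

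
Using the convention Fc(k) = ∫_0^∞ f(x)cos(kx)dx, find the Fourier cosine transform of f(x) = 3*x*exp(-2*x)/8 3*(4 - k^2)/(8*(k^2+4)^2)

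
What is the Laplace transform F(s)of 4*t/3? 4/(3*s^2)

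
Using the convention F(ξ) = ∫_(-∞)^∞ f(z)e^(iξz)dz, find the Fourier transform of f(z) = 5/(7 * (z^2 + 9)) 5 * pi * exp(-3 * Abs(ξ))/21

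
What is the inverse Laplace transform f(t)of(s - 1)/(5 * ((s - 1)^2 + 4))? exp(t) * cos(2 * t)/5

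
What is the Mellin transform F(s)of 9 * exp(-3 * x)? 3^(2 - s) * gamma(s)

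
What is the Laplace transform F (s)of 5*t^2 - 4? 10/s^3 - 4/s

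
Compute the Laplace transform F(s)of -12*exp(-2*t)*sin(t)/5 -12/(5*(s+2)^2+5)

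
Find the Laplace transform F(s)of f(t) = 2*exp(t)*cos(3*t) 2*(s - 1)/((s - 1)^2 + 9)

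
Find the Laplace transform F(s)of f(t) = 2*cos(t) 2*s/(s^2 + 1)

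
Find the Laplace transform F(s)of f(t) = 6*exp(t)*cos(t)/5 6*(s - 1)/(5*((s - 1)^2 + 1))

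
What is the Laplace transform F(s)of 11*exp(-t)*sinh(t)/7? 11/(7*s*(s + 2))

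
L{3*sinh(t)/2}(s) 3/(2*(s^2 - 1))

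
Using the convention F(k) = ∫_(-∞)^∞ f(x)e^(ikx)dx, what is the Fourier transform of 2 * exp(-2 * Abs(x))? 8/(k^2 + 4)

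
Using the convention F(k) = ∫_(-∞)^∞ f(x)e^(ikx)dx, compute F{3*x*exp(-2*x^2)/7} 3*sqrt(2)*I*sqrt(pi)*k*exp(-k^2/8)/56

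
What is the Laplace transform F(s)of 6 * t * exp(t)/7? 6/(7 * (s - 1)^2)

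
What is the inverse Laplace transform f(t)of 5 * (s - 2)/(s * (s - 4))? 5 * exp(2 * t) * cosh(2 * t)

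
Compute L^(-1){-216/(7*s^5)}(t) -9*t^4/7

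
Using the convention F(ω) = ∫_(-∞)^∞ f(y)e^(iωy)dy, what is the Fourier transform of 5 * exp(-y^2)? 5 * sqrt(pi) * exp(-ω^2/4)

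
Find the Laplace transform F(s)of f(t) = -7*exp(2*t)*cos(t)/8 7*(2 - s)/(8*((s - 2)^2 + 1))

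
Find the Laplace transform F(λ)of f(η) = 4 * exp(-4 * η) 4/(λ + 4)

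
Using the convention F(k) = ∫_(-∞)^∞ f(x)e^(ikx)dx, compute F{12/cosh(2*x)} 6*pi/cosh(pi*k/4)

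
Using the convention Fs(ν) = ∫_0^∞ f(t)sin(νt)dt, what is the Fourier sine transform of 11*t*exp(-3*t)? 66*ν/(ν^2+9)^2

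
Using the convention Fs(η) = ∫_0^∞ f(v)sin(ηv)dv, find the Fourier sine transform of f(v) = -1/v -pi/2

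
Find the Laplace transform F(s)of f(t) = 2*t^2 4/s^3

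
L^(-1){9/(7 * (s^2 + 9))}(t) 3 * sin(3 * t)/7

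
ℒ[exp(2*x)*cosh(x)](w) (w - 2)/((w - 2)^2 - 1)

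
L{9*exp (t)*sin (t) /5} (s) 9/ (5*( (s - 1) ^2 + 1) ) 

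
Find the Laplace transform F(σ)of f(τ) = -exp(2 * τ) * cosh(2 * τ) (2 - σ)/(σ * (σ - 4))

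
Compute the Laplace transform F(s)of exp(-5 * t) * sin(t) 1/((s + 5)^2 + 1)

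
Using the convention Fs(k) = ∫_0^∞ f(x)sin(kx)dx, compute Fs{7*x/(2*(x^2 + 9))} 7*pi*exp(-3*k)/4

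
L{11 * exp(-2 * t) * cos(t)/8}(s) 11 * (s + 2)/(8 * ((s + 2)^2 + 1))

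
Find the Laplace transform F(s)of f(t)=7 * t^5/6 140/s^6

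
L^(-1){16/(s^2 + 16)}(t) 4 * sin(4 * t)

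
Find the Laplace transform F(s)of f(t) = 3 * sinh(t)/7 3/(7 * (s^2-1))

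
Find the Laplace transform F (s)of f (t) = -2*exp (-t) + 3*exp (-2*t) 3/ (s + 2) - 2/ (s + 1)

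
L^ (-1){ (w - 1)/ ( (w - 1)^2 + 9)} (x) exp (x) * cos (3 * x)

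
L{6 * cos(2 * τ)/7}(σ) 6 * σ/(7 * (σ^2+4))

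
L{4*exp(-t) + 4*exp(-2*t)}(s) 4/(s + 2) + 4/(s + 1)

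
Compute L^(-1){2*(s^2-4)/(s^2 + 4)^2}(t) 2*t*cos(2*t)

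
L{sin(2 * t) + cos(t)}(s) 2/(s^2 + 4) + s/(s^2 + 1)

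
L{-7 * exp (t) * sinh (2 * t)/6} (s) -7/ (3 * (s - 1)^2-12)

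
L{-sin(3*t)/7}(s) -3/(7*s^2+63)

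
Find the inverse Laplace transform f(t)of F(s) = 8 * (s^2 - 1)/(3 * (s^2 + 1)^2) 8 * t * cos(t)/3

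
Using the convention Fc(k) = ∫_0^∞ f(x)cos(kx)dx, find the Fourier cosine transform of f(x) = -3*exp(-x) -3/(k^2 + 1)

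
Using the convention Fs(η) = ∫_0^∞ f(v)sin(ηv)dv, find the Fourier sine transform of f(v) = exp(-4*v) η/(η^2+16)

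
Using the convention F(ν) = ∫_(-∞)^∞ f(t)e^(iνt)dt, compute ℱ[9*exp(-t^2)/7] 9*sqrt(pi)*exp(-ν^2/4)/7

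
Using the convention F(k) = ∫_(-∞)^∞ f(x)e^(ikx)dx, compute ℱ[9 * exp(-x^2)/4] 9 * sqrt(pi) * exp(-k^2/4)/4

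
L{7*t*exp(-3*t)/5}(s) 7/(5*(s + 3)^2)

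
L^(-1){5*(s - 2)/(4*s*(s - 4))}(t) 5*exp(2*t)*cosh(2*t)/4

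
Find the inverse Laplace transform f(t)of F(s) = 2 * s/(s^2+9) 2 * cos(3 * t)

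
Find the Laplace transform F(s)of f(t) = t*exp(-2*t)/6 1/(6*(s + 2)^2)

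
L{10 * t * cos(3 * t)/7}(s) 10 * (s^2 - 9)/(7 * (s^2 + 9)^2)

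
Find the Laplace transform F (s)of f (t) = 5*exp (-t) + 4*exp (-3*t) 4/ (s + 3) + 5/ (s + 1)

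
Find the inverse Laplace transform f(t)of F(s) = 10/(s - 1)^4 5 * t^3 * exp(t)/3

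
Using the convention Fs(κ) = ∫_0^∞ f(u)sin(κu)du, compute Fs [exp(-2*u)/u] atan(κ/2)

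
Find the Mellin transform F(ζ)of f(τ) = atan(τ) -pi*sec(pi*ζ/2)/(2*ζ)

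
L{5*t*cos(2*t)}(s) 5*(s^2 - 4)/(s^2+4)^2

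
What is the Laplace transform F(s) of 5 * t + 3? 5/s^2 + 3/s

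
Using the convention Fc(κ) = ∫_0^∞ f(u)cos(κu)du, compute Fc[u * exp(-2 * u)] (4 - κ^2)/(κ^2 + 4)^2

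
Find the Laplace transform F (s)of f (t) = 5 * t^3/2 15/s^4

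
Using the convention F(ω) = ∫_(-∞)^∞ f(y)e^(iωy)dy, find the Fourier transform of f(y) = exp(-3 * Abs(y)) 6/(ω^2 + 9)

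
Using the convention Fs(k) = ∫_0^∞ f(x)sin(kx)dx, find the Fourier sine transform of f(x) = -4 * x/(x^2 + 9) -2 * pi * exp(-3 * k)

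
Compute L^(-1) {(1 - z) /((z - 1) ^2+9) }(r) -exp(r)*cos(3*r) 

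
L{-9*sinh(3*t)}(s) -27/(s^2 - 9)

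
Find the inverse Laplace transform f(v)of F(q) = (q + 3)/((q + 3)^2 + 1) exp(-3 * v) * cos(v)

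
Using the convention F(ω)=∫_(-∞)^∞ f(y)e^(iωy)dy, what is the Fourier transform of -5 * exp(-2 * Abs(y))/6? -10/(3 * ω^2+12)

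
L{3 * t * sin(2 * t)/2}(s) 6 * s/(s^2+4)^2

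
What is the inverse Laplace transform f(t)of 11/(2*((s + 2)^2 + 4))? 11*exp(-2*t)*sin(2*t)/4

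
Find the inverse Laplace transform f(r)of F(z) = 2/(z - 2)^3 r^2 * exp(2 * r)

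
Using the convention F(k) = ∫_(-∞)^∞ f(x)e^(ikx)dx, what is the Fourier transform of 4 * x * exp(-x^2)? 2 * I * sqrt(pi) * k * exp(-k^2/4)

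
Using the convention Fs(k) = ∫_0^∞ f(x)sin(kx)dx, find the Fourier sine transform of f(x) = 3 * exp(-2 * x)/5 3 * k/(5 * (k^2 + 4))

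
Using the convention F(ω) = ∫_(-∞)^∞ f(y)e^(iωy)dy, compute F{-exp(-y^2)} -sqrt(pi)*exp(-ω^2/4)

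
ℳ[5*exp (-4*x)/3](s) 5*gamma (s)/ (3*4^s)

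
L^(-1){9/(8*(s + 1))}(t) 9*exp(-t)/8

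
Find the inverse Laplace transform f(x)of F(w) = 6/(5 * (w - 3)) 6 * exp(3 * x)/5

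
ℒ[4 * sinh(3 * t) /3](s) 4/(s^2 - 9) 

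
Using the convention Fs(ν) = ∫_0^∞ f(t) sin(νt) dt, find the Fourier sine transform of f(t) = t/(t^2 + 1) pi * exp(-ν) /2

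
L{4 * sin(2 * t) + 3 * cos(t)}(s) 3 * s/(s^2 + 1) + 8/(s^2 + 4)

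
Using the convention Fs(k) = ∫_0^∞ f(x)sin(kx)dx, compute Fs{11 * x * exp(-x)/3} 22 * k/(3 * (k^2+1)^2)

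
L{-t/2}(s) -1/(2 * s^2)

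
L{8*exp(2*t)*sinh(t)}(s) 8/((s - 2)^2 - 1)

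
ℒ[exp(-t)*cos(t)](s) (s + 1)/((s + 1)^2 + 1)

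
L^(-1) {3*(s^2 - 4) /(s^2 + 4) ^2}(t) 3*t*cos(2*t) 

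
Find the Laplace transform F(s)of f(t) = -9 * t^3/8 -27/(4 * s^4)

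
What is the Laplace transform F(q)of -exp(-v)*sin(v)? -1/((q + 1)^2 + 1)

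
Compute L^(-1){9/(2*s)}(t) 9/2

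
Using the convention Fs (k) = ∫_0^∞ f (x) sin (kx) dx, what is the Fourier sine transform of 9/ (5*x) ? 9*pi/10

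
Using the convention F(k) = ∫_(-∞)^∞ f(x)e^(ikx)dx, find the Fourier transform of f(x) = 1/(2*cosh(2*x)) pi/(4*cosh(pi*k/4))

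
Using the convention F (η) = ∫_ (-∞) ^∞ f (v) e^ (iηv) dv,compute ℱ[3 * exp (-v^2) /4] 3 * sqrt (pi) * exp (-η^2/4) /4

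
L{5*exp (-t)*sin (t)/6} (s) 5/ (6*( (s + 1)^2 + 1))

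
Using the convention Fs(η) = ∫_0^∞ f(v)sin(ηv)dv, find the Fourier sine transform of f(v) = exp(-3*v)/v atan(η/3)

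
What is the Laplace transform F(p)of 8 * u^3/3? 16/p^4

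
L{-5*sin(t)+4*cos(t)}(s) 4*s/(s^2+1)-5/(s^2+1)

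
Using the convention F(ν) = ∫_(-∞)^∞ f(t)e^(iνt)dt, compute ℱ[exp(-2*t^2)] sqrt(2)*sqrt(pi)*exp(-ν^2/8)/2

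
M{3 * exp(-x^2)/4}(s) 3 * gamma(s/2)/8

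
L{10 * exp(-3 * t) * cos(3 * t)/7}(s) 10 * (s + 3)/(7 * ((s + 3)^2 + 9))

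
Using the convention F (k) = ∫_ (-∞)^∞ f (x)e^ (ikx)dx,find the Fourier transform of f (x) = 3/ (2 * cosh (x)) 3 * pi/ (2 * cosh (pi * k/2))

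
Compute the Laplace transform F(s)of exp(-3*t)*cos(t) (s + 3)/((s + 3)^2 + 1)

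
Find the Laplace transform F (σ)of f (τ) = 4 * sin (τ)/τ 4 * atan (1/σ)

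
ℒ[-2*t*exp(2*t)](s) -2/(s - 2)^2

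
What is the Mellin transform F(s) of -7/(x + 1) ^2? 7 * pi * (s - 1) /sin(pi * s) 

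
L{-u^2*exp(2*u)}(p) -2/(p - 2)^3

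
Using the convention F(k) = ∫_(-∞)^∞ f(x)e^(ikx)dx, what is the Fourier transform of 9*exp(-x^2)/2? 9*sqrt(pi)*exp(-k^2/4)/2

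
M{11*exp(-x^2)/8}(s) 11*gamma(s/2)/16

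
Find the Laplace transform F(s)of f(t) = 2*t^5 240/s^6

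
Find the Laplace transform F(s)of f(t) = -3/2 -3/(2*s)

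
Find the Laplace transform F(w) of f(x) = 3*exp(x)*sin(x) 3/((w - 1) ^2 + 1) 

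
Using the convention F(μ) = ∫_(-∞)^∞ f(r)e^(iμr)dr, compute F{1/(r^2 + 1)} pi*exp(-Abs(μ))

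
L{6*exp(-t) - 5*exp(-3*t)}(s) 6/(s + 1) - 5/(s + 3)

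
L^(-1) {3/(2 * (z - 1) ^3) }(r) 3 * r^2 * exp(r) /4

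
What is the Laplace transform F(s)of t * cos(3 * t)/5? (s^2-9)/(5 * (s^2 + 9)^2)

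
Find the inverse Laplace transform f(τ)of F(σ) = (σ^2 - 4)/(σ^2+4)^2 τ*cos(2*τ)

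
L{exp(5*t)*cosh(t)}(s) (s - 5)/((s - 5)^2 - 1)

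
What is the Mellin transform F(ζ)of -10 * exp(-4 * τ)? -10 * gamma(ζ)/2^(2 * ζ)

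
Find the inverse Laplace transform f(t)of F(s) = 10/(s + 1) 10*exp(-t)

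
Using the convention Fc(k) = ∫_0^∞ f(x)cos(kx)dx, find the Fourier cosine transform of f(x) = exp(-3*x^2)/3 sqrt(3)*sqrt(pi)*exp(-k^2/12)/18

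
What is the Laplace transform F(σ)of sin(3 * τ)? 3/(σ^2 + 9)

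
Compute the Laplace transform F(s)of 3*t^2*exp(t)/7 6/(7*(s - 1)^3)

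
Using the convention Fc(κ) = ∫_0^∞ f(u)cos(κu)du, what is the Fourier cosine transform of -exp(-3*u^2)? -sqrt(3)*sqrt(pi)*exp(-κ^2/12)/6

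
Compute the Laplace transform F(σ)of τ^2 2/σ^3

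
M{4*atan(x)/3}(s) -2*pi*sec(pi*s/2)/(3*s)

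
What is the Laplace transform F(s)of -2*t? -2/s^2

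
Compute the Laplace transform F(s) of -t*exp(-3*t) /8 -1/(8*(s + 3) ^2) 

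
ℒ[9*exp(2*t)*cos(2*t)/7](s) 9*(s - 2)/(7*((s - 2)^2 + 4))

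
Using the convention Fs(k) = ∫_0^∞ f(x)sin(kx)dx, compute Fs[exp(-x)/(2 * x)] atan(k)/2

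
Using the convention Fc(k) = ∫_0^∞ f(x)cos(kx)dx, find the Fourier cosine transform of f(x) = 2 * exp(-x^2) sqrt(pi) * exp(-k^2/4)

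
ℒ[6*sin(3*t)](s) 18/(s^2+9)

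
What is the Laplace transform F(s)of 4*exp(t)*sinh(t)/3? 4/(3*s*(s - 2))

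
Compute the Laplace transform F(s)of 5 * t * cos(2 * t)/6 5 * (s^2 - 4)/(6 * (s^2+4)^2)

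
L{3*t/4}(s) 3/(4*s^2)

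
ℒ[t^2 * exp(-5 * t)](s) 2/(s+5)^3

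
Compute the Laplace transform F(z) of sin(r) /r atan(1/z) 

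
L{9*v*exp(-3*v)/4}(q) 9/(4*(q + 3)^2)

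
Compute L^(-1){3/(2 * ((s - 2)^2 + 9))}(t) exp(2 * t) * sin(3 * t)/2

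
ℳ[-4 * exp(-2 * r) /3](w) -2^(2 - w) * gamma(w) /3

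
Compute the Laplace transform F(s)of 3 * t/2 3/(2 * s^2)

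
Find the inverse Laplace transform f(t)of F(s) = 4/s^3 2*t^2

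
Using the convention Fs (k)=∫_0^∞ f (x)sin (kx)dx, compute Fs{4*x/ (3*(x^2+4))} 2*pi*exp (-2*k)/3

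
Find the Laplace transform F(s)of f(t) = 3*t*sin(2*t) 12*s/(s^2 + 4)^2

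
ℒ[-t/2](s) -1/(2 * s^2)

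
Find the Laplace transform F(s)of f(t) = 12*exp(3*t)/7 12/(7*(s - 3))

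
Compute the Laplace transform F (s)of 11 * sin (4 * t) 44/ (s^2 + 16)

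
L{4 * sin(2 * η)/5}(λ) 8/(5 * (λ^2+4))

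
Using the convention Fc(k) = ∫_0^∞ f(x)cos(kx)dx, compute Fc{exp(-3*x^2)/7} sqrt(3)*sqrt(pi)*exp(-k^2/12)/42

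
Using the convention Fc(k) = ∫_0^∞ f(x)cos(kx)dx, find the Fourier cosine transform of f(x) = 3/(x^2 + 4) 3 * pi * exp(-2 * k)/4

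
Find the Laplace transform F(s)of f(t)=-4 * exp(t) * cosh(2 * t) 4 * (1 - s)/((s - 1)^2 - 4)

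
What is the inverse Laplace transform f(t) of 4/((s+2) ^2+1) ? 4*exp(-2*t)*sin(t) 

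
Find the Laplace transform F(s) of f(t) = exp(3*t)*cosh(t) (s - 3) /((s - 3) ^2 - 1) 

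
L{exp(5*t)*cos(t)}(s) (s - 5)/((s - 5)^2 + 1)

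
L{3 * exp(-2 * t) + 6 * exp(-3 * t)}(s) 6/(s + 3) + 3/(s + 2)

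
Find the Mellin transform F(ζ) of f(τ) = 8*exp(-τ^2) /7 4*gamma(ζ/2) /7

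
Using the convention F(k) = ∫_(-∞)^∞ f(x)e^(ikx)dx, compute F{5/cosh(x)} 5 * pi/cosh(pi * k/2)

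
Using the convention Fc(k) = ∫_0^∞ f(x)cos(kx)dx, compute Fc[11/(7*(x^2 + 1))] 11*pi*exp(-k)/14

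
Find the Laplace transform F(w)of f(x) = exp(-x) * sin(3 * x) 3/((w + 1)^2 + 9)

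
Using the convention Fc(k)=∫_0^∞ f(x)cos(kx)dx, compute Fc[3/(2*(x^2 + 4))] 3*pi*exp(-2*k)/8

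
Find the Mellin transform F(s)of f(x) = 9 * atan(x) -9 * pi * sec(pi * s/2)/(2 * s)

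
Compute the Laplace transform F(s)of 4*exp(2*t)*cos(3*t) 4*(s - 2)/((s - 2)^2 + 9)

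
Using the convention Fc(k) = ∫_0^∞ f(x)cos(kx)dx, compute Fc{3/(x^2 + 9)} pi*exp(-3*k)/2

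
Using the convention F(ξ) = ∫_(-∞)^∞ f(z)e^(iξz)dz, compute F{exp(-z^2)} sqrt(pi)*exp(-ξ^2/4)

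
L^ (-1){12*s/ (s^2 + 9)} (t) 12*cos (3*t)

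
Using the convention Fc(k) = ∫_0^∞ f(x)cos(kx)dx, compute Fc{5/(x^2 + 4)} 5*pi*exp(-2*k)/4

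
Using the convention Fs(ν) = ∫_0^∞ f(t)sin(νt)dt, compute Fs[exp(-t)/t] atan(ν)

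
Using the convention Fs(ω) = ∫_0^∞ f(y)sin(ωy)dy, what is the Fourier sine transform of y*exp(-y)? 2*ω/(ω^2+1)^2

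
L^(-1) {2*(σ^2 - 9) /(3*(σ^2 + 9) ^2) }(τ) 2*τ*cos(3*τ) /3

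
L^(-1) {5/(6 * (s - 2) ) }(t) 5 * exp(2 * t) /6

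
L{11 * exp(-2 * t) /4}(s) 11/(4 * (s + 2) ) 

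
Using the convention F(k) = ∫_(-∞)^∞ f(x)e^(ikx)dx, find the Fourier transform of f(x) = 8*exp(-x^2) 8*sqrt(pi)*exp(-k^2/4)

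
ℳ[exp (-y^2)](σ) gamma (σ/2)/2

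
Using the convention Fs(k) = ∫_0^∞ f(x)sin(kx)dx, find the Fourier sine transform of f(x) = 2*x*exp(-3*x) 12*k/(k^2 + 9)^2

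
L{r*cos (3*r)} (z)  (z^2 - 9)/ (z^2+9)^2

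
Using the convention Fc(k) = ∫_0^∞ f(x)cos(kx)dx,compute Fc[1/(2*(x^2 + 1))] pi*exp(-k)/4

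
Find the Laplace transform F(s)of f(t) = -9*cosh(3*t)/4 -9*s/(4*s^2 - 36)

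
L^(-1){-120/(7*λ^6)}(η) -η^5/7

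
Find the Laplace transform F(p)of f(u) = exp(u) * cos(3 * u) (p - 1)/((p - 1)^2 + 9)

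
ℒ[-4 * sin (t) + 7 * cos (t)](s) 7 * s/ (s^2 + 1)-4/ (s^2 + 1)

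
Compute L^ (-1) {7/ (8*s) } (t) 7/8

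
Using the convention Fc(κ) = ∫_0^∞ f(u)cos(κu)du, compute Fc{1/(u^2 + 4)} pi * exp(-2 * κ)/4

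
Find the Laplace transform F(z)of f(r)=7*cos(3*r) 7*z/(z^2 + 9)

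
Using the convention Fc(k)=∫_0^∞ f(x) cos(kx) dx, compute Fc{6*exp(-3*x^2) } sqrt(3)*sqrt(pi)*exp(-k^2/12) 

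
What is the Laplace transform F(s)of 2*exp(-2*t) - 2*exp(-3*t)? 2/(s + 2) - 2/(s + 3)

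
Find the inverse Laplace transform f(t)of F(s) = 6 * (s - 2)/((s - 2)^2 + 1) 6 * exp(2 * t) * cos(t)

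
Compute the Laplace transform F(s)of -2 -2/s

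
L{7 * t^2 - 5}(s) 14/s^3 - 5/s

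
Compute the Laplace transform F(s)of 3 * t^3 18/s^4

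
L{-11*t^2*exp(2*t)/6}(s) -11/(3*(s - 2)^3)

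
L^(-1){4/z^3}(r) 2*r^2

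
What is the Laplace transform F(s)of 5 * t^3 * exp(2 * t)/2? 15/(s - 2)^4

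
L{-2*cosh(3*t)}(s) -2*s/(s^2 - 9)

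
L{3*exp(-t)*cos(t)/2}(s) 3*(s + 1)/(2*((s + 1)^2 + 1))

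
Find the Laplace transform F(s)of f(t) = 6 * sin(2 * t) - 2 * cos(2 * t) 12/(s^2 + 4) - 2 * s/(s^2 + 4)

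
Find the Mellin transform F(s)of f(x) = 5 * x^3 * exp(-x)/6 5 * gamma(s+3)/6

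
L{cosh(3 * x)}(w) w/(w^2-9)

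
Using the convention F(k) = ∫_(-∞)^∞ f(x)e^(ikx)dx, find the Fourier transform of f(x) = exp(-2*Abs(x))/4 1/(k^2 + 4)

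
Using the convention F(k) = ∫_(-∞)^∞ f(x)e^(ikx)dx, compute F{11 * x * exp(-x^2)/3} 11 * I * sqrt(pi) * k * exp(-k^2/4)/6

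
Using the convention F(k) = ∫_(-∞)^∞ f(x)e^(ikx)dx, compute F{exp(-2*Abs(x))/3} 4/(3*(k^2 + 4))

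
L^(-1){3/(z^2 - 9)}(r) sinh(3 * r)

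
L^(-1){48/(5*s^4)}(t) 8*t^3/5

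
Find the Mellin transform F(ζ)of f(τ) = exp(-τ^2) gamma(ζ/2)/2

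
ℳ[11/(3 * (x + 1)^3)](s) 11 * pi * (s - 2) * (s - 1)/(6 * sin(pi * s))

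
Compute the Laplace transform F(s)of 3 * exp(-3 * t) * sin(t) 3/((s + 3)^2 + 1)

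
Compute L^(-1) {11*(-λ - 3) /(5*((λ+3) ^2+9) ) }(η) -11*exp(-3*η)*cos(3*η) /5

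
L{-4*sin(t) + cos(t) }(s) s/(s^2 + 1)-4/(s^2 + 1) 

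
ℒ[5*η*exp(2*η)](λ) 5/(λ - 2)^2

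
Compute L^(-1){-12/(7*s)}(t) -12/7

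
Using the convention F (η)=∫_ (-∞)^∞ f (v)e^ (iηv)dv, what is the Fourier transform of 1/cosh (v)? pi/cosh (pi*η/2)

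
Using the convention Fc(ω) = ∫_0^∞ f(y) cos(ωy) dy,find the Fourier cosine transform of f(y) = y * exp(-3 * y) (9 - ω^2) /(ω^2+9) ^2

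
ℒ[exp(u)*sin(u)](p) 1/((p - 1)^2 + 1)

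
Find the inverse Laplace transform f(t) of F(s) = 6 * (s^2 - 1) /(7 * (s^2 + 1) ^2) 6 * t * cos(t) /7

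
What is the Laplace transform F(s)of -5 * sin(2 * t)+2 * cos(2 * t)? 2 * s/(s^2+4) - 10/(s^2+4)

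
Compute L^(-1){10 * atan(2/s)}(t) 10 * sin(2 * t)/t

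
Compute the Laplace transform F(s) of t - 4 s^(-2) - 4/s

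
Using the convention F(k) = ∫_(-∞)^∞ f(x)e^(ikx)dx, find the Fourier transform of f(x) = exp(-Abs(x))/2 1/(k^2 + 1)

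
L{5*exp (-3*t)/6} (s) 5/ (6*(s + 3))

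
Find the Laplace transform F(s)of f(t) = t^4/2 12/s^5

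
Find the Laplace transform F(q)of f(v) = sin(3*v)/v atan(3/q)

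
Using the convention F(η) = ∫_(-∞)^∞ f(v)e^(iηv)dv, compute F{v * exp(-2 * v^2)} sqrt(2) * I * sqrt(pi) * η * exp(-η^2/8)/8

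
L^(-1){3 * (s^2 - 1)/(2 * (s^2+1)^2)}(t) 3 * t * cos(t)/2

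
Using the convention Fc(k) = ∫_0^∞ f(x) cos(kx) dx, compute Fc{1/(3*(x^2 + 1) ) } pi*exp(-k) /6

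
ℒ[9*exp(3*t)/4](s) 9/(4*(s - 3))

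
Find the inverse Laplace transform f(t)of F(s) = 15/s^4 5 * t^3/2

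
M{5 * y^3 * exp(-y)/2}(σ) 5 * gamma(σ + 3)/2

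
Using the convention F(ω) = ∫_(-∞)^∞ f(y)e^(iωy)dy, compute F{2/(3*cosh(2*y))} pi/(3*cosh(pi*ω/4))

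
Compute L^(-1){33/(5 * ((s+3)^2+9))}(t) 11 * exp(-3 * t) * sin(3 * t)/5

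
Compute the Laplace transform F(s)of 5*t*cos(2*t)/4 5*(s^2 - 4)/(4*(s^2 + 4)^2)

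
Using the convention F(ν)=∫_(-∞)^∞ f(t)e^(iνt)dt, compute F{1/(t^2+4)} pi*exp(-2*Abs(ν))/2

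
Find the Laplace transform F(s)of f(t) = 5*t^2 10/s^3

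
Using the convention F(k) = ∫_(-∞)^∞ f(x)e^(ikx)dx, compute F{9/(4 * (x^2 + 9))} 3 * pi * exp(-3 * Abs(k))/4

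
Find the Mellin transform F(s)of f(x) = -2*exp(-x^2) -gamma(s/2)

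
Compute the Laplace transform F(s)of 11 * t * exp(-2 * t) 11/(s + 2)^2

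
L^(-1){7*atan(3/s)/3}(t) 7*sin(3*t)/(3*t)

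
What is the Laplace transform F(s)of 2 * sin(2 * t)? 4/(s^2+4)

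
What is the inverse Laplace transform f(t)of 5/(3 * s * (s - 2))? 5 * exp(t) * sinh(t)/3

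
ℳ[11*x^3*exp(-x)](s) 11*gamma(s + 3)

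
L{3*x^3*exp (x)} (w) 18/ (w - 1)^4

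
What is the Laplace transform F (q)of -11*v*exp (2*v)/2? -11/ (2*(q - 2)^2)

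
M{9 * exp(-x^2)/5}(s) 9 * gamma(s/2)/10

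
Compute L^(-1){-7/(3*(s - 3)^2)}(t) -7*t*exp(3*t)/3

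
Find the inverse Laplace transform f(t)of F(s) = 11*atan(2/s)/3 11*sin(2*t)/(3*t)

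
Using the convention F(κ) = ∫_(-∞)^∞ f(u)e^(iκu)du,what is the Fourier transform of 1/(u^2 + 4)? pi * exp(-2 * Abs(κ))/2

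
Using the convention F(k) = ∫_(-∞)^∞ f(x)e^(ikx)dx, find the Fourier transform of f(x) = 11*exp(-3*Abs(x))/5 66/(5*(k^2+9))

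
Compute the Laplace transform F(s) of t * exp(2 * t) (s - 2) ^(-2) 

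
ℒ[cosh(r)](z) z/(z^2 - 1)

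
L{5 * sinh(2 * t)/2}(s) 5/(s^2 - 4)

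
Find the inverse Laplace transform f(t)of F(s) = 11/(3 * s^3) 11 * t^2/6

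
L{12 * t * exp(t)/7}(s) 12/(7 * (s - 1)^2)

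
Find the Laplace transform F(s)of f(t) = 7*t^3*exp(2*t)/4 21/(2*(s - 2)^4)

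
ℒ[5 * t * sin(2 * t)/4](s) 5 * s/(s^2 + 4)^2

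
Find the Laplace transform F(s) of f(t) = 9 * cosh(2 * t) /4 9 * s/(4 * (s^2 - 4) ) 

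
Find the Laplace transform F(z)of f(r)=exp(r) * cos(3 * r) (z - 1)/((z - 1)^2 + 9)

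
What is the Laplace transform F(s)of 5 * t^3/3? 10/s^4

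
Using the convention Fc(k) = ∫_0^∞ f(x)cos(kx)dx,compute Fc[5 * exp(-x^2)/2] 5 * sqrt(pi) * exp(-k^2/4)/4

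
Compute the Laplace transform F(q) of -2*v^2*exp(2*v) -4/(q - 2) ^3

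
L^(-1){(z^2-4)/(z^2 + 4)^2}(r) r * cos(2 * r)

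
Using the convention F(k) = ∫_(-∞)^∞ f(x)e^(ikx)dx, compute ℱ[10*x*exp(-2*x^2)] 5*sqrt(2)*I*sqrt(pi)*k*exp(-k^2/8)/4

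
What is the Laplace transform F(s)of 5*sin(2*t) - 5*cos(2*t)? 10/(s^2 + 4) - 5*s/(s^2 + 4)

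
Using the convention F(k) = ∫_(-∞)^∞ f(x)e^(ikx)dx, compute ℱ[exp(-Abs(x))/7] 2/(7*(k^2+1))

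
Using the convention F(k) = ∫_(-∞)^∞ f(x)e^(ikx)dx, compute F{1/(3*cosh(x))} pi/(3*cosh(pi*k/2))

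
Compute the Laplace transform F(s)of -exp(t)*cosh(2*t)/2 (1 - s)/(2*((s - 1)^2 - 4))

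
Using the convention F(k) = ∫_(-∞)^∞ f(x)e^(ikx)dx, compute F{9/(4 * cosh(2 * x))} 9 * pi/(8 * cosh(pi * k/4))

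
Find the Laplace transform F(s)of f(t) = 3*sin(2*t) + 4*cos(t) 4*s/(s^2 + 1) + 6/(s^2 + 4)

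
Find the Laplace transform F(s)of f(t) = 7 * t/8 7/(8 * s^2)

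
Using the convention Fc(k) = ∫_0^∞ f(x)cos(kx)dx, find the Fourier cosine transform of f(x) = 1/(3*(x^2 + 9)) pi*exp(-3*k)/18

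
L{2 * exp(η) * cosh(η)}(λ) 2 * (λ - 1)/(λ * (λ - 2))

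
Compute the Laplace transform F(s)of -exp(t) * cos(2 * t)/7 (1 - s)/(7 * ((s - 1)^2 + 4))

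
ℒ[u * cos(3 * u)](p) (p^2 - 9) /(p^2+9) ^2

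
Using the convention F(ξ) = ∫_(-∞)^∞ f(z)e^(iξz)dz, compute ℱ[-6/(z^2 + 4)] -3 * pi * exp(-2 * Abs(ξ))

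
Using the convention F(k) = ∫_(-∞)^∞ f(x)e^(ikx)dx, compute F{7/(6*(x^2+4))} 7*pi*exp(-2*Abs(k))/12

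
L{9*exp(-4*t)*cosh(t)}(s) 9*(s + 4)/((s + 4)^2 - 1)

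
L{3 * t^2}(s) 6/s^3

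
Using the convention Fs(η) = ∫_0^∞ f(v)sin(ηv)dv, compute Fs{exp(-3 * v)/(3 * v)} atan(η/3)/3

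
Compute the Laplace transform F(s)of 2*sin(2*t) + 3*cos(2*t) 3*s/(s^2 + 4) + 4/(s^2 + 4)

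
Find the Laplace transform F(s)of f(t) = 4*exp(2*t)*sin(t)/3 4/(3*((s - 2)^2 + 1))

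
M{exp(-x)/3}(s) gamma(s)/3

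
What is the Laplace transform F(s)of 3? 3/s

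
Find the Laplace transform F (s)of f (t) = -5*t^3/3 -10/s^4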